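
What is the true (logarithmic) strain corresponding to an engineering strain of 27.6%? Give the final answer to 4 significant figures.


epsilon_true = ln(1 + epsilon_eng)
epsilon_true = ln(1 + 0.276)
epsilon_true = 0.2437


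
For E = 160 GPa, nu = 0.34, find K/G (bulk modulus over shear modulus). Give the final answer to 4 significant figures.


G = E / (2*(1+nu))
G = 160 / (2*(1+0.34)) = 59.7015 GPa
K = E / (3*(1-2*nu))
K = 160 / (3*(1-2*0.34)) = 166.667 GPa
K/G = 166.667 / 59.7015 = 2.792


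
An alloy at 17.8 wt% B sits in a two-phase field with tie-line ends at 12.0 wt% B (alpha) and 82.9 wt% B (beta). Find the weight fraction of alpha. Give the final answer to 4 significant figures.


f_alpha = (C_beta - C0) / (C_beta - C_alpha)
f_alpha = (82.9 - 17.8) / (82.9 - 12.0)
f_alpha = 0.9182


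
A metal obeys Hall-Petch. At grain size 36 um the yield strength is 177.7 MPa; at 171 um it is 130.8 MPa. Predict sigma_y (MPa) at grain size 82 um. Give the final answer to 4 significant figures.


sigma_y = sigma0 + k / sqrt(d)
1/sqrt(d1) = 1/sqrt(3.6e-05) = 166.667;  1/sqrt(d2) = 76.4719
k = (sigma1 - sigma2) / (1/sqrt(d1) - 1/sqrt(d2)) = (177.7 - 130.8) / (166.667 - 76.4719) = 0.519986 MPa*m^0.5
sigma0 = sigma1 - k/sqrt(d1) = 177.7 - 0.519986*166.667 = 91.0357 MPa
sigma_y(d3) = 91.0357 + 0.519986 / sqrt(8.2e-05) = 148.5 MPa


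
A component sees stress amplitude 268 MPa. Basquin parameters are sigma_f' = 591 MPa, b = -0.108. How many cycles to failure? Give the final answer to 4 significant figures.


sigma_a = sigma_f' * (2*Nf)^b
2*Nf = (sigma_a / sigma_f')^(1/b)
2*Nf = (268 / 591)^(1/-0.108)
2*Nf = 1513.97
Nf = 757 cycles


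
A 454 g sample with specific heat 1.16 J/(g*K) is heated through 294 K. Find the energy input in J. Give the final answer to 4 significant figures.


Q = m * cp * dT
Q = 454 * 1.16 * 294
Q = 154800 J


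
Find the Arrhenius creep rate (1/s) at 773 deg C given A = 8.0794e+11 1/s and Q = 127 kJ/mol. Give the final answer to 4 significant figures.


rate = A * exp(-Q / (R*T))
T = 773 + 273.15 = 1046.15 K
rate = 8.0794e+11 * exp(-127e3 / (8.314 * 1046.15))
rate = 368100 1/s


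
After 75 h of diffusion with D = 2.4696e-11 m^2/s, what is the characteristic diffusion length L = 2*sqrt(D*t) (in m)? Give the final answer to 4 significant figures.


t = 75 hr = 270000 s
Diffusion length = 2*sqrt(D*t)
= 2*sqrt(2.4696e-11 * 270000)
= 5.164e-03 m


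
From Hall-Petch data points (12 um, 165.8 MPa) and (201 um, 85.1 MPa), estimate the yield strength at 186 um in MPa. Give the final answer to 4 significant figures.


sigma_y = sigma0 + k / sqrt(d)
1/sqrt(d1) = 1/sqrt(1.2e-05) = 288.675;  1/sqrt(d2) = 70.5346
k = (sigma1 - sigma2) / (1/sqrt(d1) - 1/sqrt(d2)) = (165.8 - 85.1) / (288.675 - 70.5346) = 0.369945 MPa*m^0.5
sigma0 = sigma1 - k/sqrt(d1) = 165.8 - 0.369945*288.675 = 59.0061 MPa
sigma_y(d3) = 59.0061 + 0.369945 / sqrt(1.86e-04) = 86.13 MPa


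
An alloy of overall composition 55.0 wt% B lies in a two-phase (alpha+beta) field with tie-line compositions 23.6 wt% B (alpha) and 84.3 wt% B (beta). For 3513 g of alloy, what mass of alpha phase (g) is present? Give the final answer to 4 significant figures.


f_alpha = (C_beta - C0) / (C_beta - C_alpha)
f_alpha = (84.3 - 55.0) / (84.3 - 23.6) = 0.482702
m_alpha = f_alpha * m_total = 0.482702 * 3513 = 1696 g


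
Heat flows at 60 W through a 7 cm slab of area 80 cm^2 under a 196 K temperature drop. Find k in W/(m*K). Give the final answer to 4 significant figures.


k = Q*L / (A*dT)
L = 0.07 m, A = 8e-03 m^2
k = 60 * 0.07 / (8e-03 * 196)
k = 2.679 W/(m*K)


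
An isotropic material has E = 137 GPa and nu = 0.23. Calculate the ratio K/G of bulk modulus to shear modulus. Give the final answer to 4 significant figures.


G = E / (2*(1+nu))
G = 137 / (2*(1+0.23)) = 55.6911 GPa
K = E / (3*(1-2*nu))
K = 137 / (3*(1-2*0.23)) = 84.5679 GPa
K/G = 84.5679 / 55.6911 = 1.519


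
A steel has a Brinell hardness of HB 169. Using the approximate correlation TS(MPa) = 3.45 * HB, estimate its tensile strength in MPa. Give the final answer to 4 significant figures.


TS (MPa) = 3.45 * HB
TS = 3.45 * 169
TS = 583.1 MPa


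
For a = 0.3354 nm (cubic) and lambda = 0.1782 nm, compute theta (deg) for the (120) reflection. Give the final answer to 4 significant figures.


d = a / sqrt(h^2+k^2+l^2)
d = 0.3354 / sqrt(5) = 0.149995 nm
lambda = 2*d*sin(theta)  =>  sin(theta) = lambda / (2*d)
sin(theta) = 0.1782 / (2 * 0.149995) = 0.594018
theta = 36.44 deg


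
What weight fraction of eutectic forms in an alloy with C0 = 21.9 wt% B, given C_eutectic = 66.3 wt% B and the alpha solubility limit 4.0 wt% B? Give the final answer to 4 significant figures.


f_primary = (C_e - C0) / (C_e - C_alpha_max)
f_primary = (66.3 - 21.9) / (66.3 - 4.0)
f_primary = 0.712681
f_eutectic = 1 - 0.712681 = 0.2873


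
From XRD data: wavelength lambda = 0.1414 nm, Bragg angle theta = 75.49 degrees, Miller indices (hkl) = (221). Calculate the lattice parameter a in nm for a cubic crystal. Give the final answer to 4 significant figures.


d = lambda / (2*sin(theta))
d = 0.1414 / (2*sin(75.49 deg))
d = 0.0730293 nm
a = d * sqrt(h^2+k^2+l^2) = 0.0730293 * sqrt(9)
a = 0.2191 nm


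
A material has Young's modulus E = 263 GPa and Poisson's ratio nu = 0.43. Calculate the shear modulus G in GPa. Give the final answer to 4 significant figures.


G = E / (2*(1+nu))
G = 263 / (2*(1+0.43))
G = 91.96 GPa


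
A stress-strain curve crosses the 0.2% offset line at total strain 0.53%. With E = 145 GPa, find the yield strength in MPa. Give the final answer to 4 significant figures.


Offset strain = 0.002
Elastic strain at yield = total_strain - offset = 5.3e-03 - 0.002 = 3.3e-03
sigma_y = E * elastic_strain = 145000 * 3.3e-03
sigma_y = 478.5 MPa


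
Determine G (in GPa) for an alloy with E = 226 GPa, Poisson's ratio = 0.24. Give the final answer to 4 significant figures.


G = E / (2*(1+nu))
G = 226 / (2*(1+0.24))
G = 91.13 GPa


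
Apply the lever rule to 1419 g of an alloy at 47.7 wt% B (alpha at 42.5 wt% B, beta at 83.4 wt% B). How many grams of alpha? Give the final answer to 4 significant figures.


f_alpha = (C_beta - C0) / (C_beta - C_alpha)
f_alpha = (83.4 - 47.7) / (83.4 - 42.5) = 0.872861
m_alpha = f_alpha * m_total = 0.872861 * 1419 = 1239 g


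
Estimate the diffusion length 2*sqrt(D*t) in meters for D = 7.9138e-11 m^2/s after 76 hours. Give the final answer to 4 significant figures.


t = 76 hr = 273600 s
Diffusion length = 2*sqrt(D*t)
= 2*sqrt(7.9138e-11 * 273600)
= 9.306e-03 m


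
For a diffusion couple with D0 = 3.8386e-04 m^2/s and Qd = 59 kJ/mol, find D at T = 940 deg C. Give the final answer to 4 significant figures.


D = D0 * exp(-Qd / (R*T))
T = 1213.15 K
D = 3.8386e-04 * exp(-59e3 / (8.314 * 1213.15))
D = 1.106e-06 m^2/s


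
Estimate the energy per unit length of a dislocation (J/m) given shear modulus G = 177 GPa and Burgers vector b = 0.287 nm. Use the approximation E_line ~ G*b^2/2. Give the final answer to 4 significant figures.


E = G*b^2/2
b = 0.287 nm = 2.87e-10 m
G = 177 GPa = 1.77e+11 Pa
E = 0.5 * 1.77e+11 * (2.87e-10)^2
E = 7.29e-09 J/m


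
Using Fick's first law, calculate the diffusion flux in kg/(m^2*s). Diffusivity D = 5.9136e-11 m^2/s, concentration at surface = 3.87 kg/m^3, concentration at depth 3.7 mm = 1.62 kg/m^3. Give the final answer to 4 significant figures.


J = -D * (dC/dx) = D * (C1 - C2) / dx
J = 5.9136e-11 * (3.87 - 1.62) / 3.7e-03
J = 3.596e-08 kg/(m^2*s)


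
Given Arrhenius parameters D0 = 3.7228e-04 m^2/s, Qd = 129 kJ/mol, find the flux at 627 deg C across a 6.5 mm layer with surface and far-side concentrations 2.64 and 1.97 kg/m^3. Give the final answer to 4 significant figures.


Step 1: D = D0 * exp(-Qd/(R*T))
T = 627 + 273.15 = 900.15 K
D = 3.7228e-04 * exp(-129e3 / (8.314 * 900.15)) = 1.21586e-11 m^2/s
Step 2: J = D * (C1 - C2) / dx
J = 1.21586e-11 * (2.64 - 1.97) / 6.5e-03
J = 1.253e-09 kg/(m^2*s)


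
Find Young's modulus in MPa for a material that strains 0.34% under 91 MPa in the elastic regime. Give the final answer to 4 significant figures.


E = sigma / epsilon
epsilon = 0.34% = 3.4e-03
E = 91 / 3.4e-03
E = 26760 MPa


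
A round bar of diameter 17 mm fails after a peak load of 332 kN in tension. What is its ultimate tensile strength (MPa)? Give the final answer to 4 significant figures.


A0 = pi*(d/2)^2 = pi*(17/2)^2 = 226.98 mm^2
UTS = F_max / A0 = 332*1000 / 226.98
UTS = 1463 MPa


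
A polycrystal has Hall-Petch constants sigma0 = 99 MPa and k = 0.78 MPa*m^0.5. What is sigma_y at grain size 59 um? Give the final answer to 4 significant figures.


sigma_y = sigma0 + k / sqrt(d)
d = 59 um = 5.9e-05 m
sigma_y = 99 + 0.78 / sqrt(5.9e-05)
sigma_y = 200.5 MPa


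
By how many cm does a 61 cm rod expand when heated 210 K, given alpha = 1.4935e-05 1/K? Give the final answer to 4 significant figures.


dL = L0 * alpha * dT
dL = 61 * 1.4935e-05 * 210
dL = 0.1913 cm


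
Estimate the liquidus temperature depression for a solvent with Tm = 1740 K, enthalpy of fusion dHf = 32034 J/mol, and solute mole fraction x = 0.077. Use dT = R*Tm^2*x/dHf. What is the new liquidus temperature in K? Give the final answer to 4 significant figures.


dT = R*Tm^2*x / dHf
dT = 8.314 * 1740^2 * 0.077 / 32034
dT = 60.5046 K
T_new = 1740 - 60.5046 = 1679 K


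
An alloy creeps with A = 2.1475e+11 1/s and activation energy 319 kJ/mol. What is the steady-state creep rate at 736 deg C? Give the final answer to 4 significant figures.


rate = A * exp(-Q / (R*T))
T = 736 + 273.15 = 1009.15 K
rate = 2.1475e+11 * exp(-319e3 / (8.314 * 1009.15))
rate = 6.6e-06 1/s


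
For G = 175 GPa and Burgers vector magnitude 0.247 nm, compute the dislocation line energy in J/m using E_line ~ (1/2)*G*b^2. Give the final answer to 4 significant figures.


E = G*b^2/2
b = 0.247 nm = 2.47e-10 m
G = 175 GPa = 1.75e+11 Pa
E = 0.5 * 1.75e+11 * (2.47e-10)^2
E = 5.338e-09 J/m


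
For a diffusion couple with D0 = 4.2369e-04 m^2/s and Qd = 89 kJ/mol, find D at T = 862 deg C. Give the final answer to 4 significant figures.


D = D0 * exp(-Qd / (R*T))
T = 1135.15 K
D = 4.2369e-04 * exp(-89e3 / (8.314 * 1135.15))
D = 3.4e-08 m^2/s


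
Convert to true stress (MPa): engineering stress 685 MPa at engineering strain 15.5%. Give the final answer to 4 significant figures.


sigma_true = sigma_eng * (1 + epsilon_eng)
sigma_true = 685 * (1 + 0.155)
sigma_true = 791.2 MPa


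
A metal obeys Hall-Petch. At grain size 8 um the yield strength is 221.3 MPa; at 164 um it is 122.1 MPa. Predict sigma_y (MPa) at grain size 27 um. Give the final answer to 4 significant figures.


sigma_y = sigma0 + k / sqrt(d)
1/sqrt(d1) = 1/sqrt(8e-06) = 353.553;  1/sqrt(d2) = 78.0869
k = (sigma1 - sigma2) / (1/sqrt(d1) - 1/sqrt(d2)) = (221.3 - 122.1) / (353.553 - 78.0869) = 0.360116 MPa*m^0.5
sigma0 = sigma1 - k/sqrt(d1) = 221.3 - 0.360116*353.553 = 93.9796 MPa
sigma_y(d3) = 93.9796 + 0.360116 / sqrt(2.7e-05) = 163.3 MPa


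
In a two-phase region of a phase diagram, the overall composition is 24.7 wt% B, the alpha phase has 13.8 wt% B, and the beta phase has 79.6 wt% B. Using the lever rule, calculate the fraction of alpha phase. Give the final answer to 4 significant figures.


f_alpha = (C_beta - C0) / (C_beta - C_alpha)
f_alpha = (79.6 - 24.7) / (79.6 - 13.8)
f_alpha = 0.8343


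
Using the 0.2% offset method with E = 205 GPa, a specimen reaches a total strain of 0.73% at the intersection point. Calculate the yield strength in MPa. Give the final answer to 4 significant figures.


Offset strain = 0.002
Elastic strain at yield = total_strain - offset = 7.3e-03 - 0.002 = 5.3e-03
sigma_y = E * elastic_strain = 205000 * 5.3e-03
sigma_y = 1087 MPa


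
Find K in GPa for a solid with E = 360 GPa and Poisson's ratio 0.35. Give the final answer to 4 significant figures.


K = E / (3*(1-2*nu))
K = 360 / (3*(1-2*0.35))
K = 400 GPa


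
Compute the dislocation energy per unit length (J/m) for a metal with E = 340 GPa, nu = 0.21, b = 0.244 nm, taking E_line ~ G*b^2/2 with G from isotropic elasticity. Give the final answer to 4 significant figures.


Step 1: G = E / (2*(1+nu))
G = 340 / (2*(1+0.21)) = 140.496 GPa = 1.40496e+11 Pa
Step 2: E_line = G*b^2/2
b = 0.244 nm = 2.44e-10 m
E_line = 0.5 * 1.40496e+11 * (2.44e-10)^2 = 4.182e-09 J/m


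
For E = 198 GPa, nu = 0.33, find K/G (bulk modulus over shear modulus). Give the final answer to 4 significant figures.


G = E / (2*(1+nu))
G = 198 / (2*(1+0.33)) = 74.4361 GPa
K = E / (3*(1-2*nu))
K = 198 / (3*(1-2*0.33)) = 194.118 GPa
K/G = 194.118 / 74.4361 = 2.608


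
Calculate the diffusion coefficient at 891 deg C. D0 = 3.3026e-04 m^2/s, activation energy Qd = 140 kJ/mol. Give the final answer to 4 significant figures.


D = D0 * exp(-Qd / (R*T))
T = 1164.15 K
D = 3.3026e-04 * exp(-140e3 / (8.314 * 1164.15))
D = 1.726e-10 m^2/s


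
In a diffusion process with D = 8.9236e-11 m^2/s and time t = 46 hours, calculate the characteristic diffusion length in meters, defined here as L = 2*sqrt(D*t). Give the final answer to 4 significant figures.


t = 46 hr = 165600 s
Diffusion length = 2*sqrt(D*t)
= 2*sqrt(8.9236e-11 * 165600)
= 7.688e-03 m


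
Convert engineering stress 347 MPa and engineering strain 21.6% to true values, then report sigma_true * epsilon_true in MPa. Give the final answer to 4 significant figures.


sigma_true = sigma_eng * (1 + epsilon_eng)
sigma_true = 347 * (1 + 0.216) = 421.952 MPa
epsilon_true = ln(1 + epsilon_eng)
epsilon_true = ln(1 + 0.216) = 0.195567
sigma_true * epsilon_true = 421.952 * 0.195567 = 82.52 MPa


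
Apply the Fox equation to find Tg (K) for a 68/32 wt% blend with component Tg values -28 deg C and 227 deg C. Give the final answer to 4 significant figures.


1/Tg = w1/Tg1 + w2/Tg2 (in Kelvin)
Tg1 = 245.15 K, Tg2 = 500.15 K
1/Tg = 0.68/245.15 + 0.32/500.15
Tg = 292.9 K


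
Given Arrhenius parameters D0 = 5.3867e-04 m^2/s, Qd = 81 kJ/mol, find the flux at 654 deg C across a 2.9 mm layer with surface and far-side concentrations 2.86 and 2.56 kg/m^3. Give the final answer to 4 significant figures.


Step 1: D = D0 * exp(-Qd/(R*T))
T = 654 + 273.15 = 927.15 K
D = 5.3867e-04 * exp(-81e3 / (8.314 * 927.15)) = 1.47131e-08 m^2/s
Step 2: J = D * (C1 - C2) / dx
J = 1.47131e-08 * (2.86 - 2.56) / 2.9e-03
J = 1.522e-06 kg/(m^2*s)


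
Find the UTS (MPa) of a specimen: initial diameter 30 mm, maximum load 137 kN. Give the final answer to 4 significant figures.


A0 = pi*(d/2)^2 = pi*(30/2)^2 = 706.858 mm^2
UTS = F_max / A0 = 137*1000 / 706.858
UTS = 193.8 MPa


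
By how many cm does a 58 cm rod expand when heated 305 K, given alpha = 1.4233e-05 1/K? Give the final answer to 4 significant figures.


dL = L0 * alpha * dT
dL = 58 * 1.4233e-05 * 305
dL = 0.2518 cm


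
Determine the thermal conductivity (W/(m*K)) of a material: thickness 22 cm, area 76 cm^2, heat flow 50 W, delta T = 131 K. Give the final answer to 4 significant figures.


k = Q*L / (A*dT)
L = 0.22 m, A = 7.6e-03 m^2
k = 50 * 0.22 / (7.6e-03 * 131)
k = 11.05 W/(m*K)


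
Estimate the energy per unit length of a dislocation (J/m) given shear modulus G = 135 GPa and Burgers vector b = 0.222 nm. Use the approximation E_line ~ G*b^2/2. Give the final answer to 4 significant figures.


E = G*b^2/2
b = 0.222 nm = 2.22e-10 m
G = 135 GPa = 1.35e+11 Pa
E = 0.5 * 1.35e+11 * (2.22e-10)^2
E = 3.327e-09 J/m


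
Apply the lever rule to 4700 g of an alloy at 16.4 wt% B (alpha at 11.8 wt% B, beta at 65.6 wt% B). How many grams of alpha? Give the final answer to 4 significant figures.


f_alpha = (C_beta - C0) / (C_beta - C_alpha)
f_alpha = (65.6 - 16.4) / (65.6 - 11.8) = 0.914498
m_alpha = f_alpha * m_total = 0.914498 * 4700 = 4298 g


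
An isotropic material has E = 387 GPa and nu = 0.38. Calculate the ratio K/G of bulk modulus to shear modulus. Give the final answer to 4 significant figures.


G = E / (2*(1+nu))
G = 387 / (2*(1+0.38)) = 140.217 GPa
K = E / (3*(1-2*nu))
K = 387 / (3*(1-2*0.38)) = 537.5 GPa
K/G = 537.5 / 140.217 = 3.833


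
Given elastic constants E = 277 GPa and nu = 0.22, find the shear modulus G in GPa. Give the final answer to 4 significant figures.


G = E / (2*(1+nu))
G = 277 / (2*(1+0.22))
G = 113.5 GPa


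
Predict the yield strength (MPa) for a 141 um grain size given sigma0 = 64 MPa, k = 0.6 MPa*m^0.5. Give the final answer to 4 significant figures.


sigma_y = sigma0 + k / sqrt(d)
d = 141 um = 1.41e-04 m
sigma_y = 64 + 0.6 / sqrt(1.41e-04)
sigma_y = 114.5 MPa


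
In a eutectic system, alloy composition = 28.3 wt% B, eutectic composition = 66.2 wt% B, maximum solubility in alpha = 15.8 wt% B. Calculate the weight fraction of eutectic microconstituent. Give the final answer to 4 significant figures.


f_primary = (C_e - C0) / (C_e - C_alpha_max)
f_primary = (66.2 - 28.3) / (66.2 - 15.8)
f_primary = 0.751984
f_eutectic = 1 - 0.751984 = 0.248


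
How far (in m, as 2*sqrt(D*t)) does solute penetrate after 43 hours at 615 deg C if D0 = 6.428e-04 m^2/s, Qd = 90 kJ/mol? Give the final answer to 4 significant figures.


Step 1: D = D0 * exp(-Qd/(R*T))
T = 888.15 K
D = 6.428e-04 * exp(-90e3 / (8.314 * 888.15)) = 3.27135e-09 m^2/s
Step 2: L = 2*sqrt(D*t)
t = 43 h = 154800 s
L = 2*sqrt(3.27135e-09 * 154800) = 0.04501 m


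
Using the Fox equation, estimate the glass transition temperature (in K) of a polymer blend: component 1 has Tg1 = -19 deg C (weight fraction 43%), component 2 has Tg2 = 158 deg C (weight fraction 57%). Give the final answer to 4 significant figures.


1/Tg = w1/Tg1 + w2/Tg2 (in Kelvin)
Tg1 = 254.15 K, Tg2 = 431.15 K
1/Tg = 0.43/254.15 + 0.57/431.15
Tg = 331.8 K


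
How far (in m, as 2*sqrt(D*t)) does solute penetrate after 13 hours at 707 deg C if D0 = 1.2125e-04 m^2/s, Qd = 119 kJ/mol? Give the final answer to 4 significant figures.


Step 1: D = D0 * exp(-Qd/(R*T))
T = 980.15 K
D = 1.2125e-04 * exp(-119e3 / (8.314 * 980.15)) = 5.51627e-11 m^2/s
Step 2: L = 2*sqrt(D*t)
t = 13 h = 46800 s
L = 2*sqrt(5.51627e-11 * 46800) = 3.213e-03 m


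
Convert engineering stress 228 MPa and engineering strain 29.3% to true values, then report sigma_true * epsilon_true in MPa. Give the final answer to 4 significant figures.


sigma_true = sigma_eng * (1 + epsilon_eng)
sigma_true = 228 * (1 + 0.293) = 294.804 MPa
epsilon_true = ln(1 + epsilon_eng)
epsilon_true = ln(1 + 0.293) = 0.256965
sigma_true * epsilon_true = 294.804 * 0.256965 = 75.75 MPa


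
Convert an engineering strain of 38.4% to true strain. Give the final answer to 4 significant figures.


epsilon_true = ln(1 + epsilon_eng)
epsilon_true = ln(1 + 0.384)
epsilon_true = 0.325


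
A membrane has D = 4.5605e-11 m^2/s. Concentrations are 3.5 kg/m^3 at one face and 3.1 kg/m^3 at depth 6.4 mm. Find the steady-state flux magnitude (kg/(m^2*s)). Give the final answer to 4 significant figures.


J = -D * (dC/dx) = D * (C1 - C2) / dx
J = 4.5605e-11 * (3.5 - 3.1) / 6.4e-03
J = 2.85e-09 kg/(m^2*s)


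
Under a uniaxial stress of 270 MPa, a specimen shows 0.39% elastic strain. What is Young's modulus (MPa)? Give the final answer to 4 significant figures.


E = sigma / epsilon
epsilon = 0.39% = 3.9e-03
E = 270 / 3.9e-03
E = 69230 MPa


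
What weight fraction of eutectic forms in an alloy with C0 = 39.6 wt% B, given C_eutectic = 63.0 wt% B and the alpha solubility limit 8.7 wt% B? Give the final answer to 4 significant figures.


f_primary = (C_e - C0) / (C_e - C_alpha_max)
f_primary = (63.0 - 39.6) / (63.0 - 8.7)
f_primary = 0.430939
f_eutectic = 1 - 0.430939 = 0.5691


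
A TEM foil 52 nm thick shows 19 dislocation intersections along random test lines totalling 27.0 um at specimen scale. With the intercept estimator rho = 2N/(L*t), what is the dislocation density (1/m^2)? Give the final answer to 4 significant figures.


rho = 2N / (L * t)
L = 27.0 um = 2.7e-05 m, t = 52 nm = 5.2e-08 m
rho = 2 * 19 / (2.7e-05 * 5.2e-08)
rho = 2.707e+13 1/m^2


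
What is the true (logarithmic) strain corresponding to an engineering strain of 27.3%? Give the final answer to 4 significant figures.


epsilon_true = ln(1 + epsilon_eng)
epsilon_true = ln(1 + 0.273)
epsilon_true = 0.2414


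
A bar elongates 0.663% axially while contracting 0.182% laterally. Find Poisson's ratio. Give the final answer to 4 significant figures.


nu = -epsilon_lat / epsilon_axial
Lateral strain is contraction (negative), so using magnitudes:
nu = 0.182 / 0.663
nu = 0.2745


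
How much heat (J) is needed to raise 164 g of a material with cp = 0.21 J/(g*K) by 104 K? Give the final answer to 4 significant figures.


Q = m * cp * dT
Q = 164 * 0.21 * 104
Q = 3582 J


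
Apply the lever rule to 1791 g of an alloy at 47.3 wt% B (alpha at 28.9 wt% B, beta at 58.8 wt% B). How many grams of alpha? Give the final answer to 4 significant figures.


f_alpha = (C_beta - C0) / (C_beta - C_alpha)
f_alpha = (58.8 - 47.3) / (58.8 - 28.9) = 0.384615
m_alpha = f_alpha * m_total = 0.384615 * 1791 = 688.8 g


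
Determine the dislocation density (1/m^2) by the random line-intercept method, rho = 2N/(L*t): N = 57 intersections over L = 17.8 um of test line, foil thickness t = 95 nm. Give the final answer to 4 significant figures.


rho = 2N / (L * t)
L = 17.8 um = 1.78e-05 m, t = 95 nm = 9.5e-08 m
rho = 2 * 57 / (1.78e-05 * 9.5e-08)
rho = 6.742e+13 1/m^2


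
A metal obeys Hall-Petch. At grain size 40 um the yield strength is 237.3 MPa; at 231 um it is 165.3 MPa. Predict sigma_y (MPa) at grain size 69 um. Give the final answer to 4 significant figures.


sigma_y = sigma0 + k / sqrt(d)
1/sqrt(d1) = 1/sqrt(4e-05) = 158.114;  1/sqrt(d2) = 65.7952
k = (sigma1 - sigma2) / (1/sqrt(d1) - 1/sqrt(d2)) = (237.3 - 165.3) / (158.114 - 65.7952) = 0.779907 MPa*m^0.5
sigma0 = sigma1 - k/sqrt(d1) = 237.3 - 0.779907*158.114 = 113.986 MPa
sigma_y(d3) = 113.986 + 0.779907 / sqrt(6.9e-05) = 207.9 MPa


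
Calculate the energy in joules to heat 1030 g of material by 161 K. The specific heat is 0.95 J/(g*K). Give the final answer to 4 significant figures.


Q = m * cp * dT
Q = 1030 * 0.95 * 161
Q = 157500 J


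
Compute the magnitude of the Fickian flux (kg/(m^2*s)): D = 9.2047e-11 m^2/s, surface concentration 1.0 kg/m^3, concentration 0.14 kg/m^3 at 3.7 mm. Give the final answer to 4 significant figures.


J = -D * (dC/dx) = D * (C1 - C2) / dx
J = 9.2047e-11 * (1.0 - 0.14) / 3.7e-03
J = 2.139e-08 kg/(m^2*s)


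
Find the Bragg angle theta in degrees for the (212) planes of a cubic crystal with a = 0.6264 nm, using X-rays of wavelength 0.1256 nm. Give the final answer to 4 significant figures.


d = a / sqrt(h^2+k^2+l^2)
d = 0.6264 / sqrt(9) = 0.2088 nm
lambda = 2*d*sin(theta)  =>  sin(theta) = lambda / (2*d)
sin(theta) = 0.1256 / (2 * 0.2088) = 0.300766
theta = 17.5 deg


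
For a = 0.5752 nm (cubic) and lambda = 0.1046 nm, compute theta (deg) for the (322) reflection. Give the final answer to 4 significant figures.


d = a / sqrt(h^2+k^2+l^2)
d = 0.5752 / sqrt(17) = 0.139506 nm
lambda = 2*d*sin(theta)  =>  sin(theta) = lambda / (2*d)
sin(theta) = 0.1046 / (2 * 0.139506) = 0.374893
theta = 22.02 deg


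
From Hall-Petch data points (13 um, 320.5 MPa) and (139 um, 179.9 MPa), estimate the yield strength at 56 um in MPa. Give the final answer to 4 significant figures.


sigma_y = sigma0 + k / sqrt(d)
1/sqrt(d1) = 1/sqrt(1.3e-05) = 277.35;  1/sqrt(d2) = 84.8189
k = (sigma1 - sigma2) / (1/sqrt(d1) - 1/sqrt(d2)) = (320.5 - 179.9) / (277.35 - 84.8189) = 0.730271 MPa*m^0.5
sigma0 = sigma1 - k/sqrt(d1) = 320.5 - 0.730271*277.35 = 117.959 MPa
sigma_y(d3) = 117.959 + 0.730271 / sqrt(5.6e-05) = 215.5 MPa


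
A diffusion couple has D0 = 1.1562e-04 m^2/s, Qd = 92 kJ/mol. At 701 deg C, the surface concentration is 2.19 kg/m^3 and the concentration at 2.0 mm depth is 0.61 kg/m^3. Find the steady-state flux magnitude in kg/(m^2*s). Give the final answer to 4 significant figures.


Step 1: D = D0 * exp(-Qd/(R*T))
T = 701 + 273.15 = 974.15 K
D = 1.1562e-04 * exp(-92e3 / (8.314 * 974.15)) = 1.34818e-09 m^2/s
Step 2: J = D * (C1 - C2) / dx
J = 1.34818e-09 * (2.19 - 0.61) / 2e-03
J = 1.065e-06 kg/(m^2*s)


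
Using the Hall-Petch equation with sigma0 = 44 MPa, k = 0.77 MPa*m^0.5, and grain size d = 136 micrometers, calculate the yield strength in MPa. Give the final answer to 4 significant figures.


sigma_y = sigma0 + k / sqrt(d)
d = 136 um = 1.36e-04 m
sigma_y = 44 + 0.77 / sqrt(1.36e-04)
sigma_y = 110 MPa


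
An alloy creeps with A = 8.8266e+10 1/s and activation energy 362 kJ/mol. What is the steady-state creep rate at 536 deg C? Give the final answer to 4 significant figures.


rate = A * exp(-Q / (R*T))
T = 536 + 273.15 = 809.15 K
rate = 8.8266e+10 * exp(-362e3 / (8.314 * 809.15))
rate = 3.768e-13 1/s


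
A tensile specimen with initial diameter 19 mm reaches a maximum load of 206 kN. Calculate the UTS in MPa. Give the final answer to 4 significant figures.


A0 = pi*(d/2)^2 = pi*(19/2)^2 = 283.529 mm^2
UTS = F_max / A0 = 206*1000 / 283.529
UTS = 726.6 MPa


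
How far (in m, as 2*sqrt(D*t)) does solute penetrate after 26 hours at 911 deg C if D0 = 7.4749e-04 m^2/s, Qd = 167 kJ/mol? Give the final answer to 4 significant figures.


Step 1: D = D0 * exp(-Qd/(R*T))
T = 1184.15 K
D = 7.4749e-04 * exp(-167e3 / (8.314 * 1184.15)) = 3.21157e-11 m^2/s
Step 2: L = 2*sqrt(D*t)
t = 26 h = 93600 s
L = 2*sqrt(3.21157e-11 * 93600) = 3.468e-03 m


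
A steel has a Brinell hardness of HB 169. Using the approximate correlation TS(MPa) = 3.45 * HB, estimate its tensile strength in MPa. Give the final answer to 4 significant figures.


TS (MPa) = 3.45 * HB
TS = 3.45 * 169
TS = 583.1 MPa


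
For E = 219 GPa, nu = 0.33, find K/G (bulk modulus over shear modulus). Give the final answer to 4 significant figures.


G = E / (2*(1+nu))
G = 219 / (2*(1+0.33)) = 82.3308 GPa
K = E / (3*(1-2*nu))
K = 219 / (3*(1-2*0.33)) = 214.706 GPa
K/G = 214.706 / 82.3308 = 2.608


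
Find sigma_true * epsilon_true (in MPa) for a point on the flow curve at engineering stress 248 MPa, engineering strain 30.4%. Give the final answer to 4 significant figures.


sigma_true = sigma_eng * (1 + epsilon_eng)
sigma_true = 248 * (1 + 0.304) = 323.392 MPa
epsilon_true = ln(1 + epsilon_eng)
epsilon_true = ln(1 + 0.304) = 0.265436
sigma_true * epsilon_true = 323.392 * 0.265436 = 85.84 MPa


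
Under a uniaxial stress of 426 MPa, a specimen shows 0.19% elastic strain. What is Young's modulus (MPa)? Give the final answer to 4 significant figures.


E = sigma / epsilon
epsilon = 0.19% = 1.9e-03
E = 426 / 1.9e-03
E = 224200 MPa


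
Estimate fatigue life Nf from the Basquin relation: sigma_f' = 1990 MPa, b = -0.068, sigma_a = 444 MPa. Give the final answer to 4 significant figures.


sigma_a = sigma_f' * (2*Nf)^b
2*Nf = (sigma_a / sigma_f')^(1/b)
2*Nf = (444 / 1990)^(1/-0.068)
2*Nf = 3.80577e+09
Nf = 1.903e+09 cycles


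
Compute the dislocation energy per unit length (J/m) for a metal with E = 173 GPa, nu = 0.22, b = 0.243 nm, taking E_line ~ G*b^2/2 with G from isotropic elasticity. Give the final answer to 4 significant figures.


Step 1: G = E / (2*(1+nu))
G = 173 / (2*(1+0.22)) = 70.9016 GPa = 7.09016e+10 Pa
Step 2: E_line = G*b^2/2
b = 0.243 nm = 2.43e-10 m
E_line = 0.5 * 7.09016e+10 * (2.43e-10)^2 = 2.093e-09 J/m


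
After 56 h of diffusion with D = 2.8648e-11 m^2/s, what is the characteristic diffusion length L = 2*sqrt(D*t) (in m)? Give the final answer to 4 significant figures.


t = 56 hr = 201600 s
Diffusion length = 2*sqrt(D*t)
= 2*sqrt(2.8648e-11 * 201600)
= 4.806e-03 m


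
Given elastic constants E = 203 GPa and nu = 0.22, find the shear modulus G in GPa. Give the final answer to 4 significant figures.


G = E / (2*(1+nu))
G = 203 / (2*(1+0.22))
G = 83.2 GPa


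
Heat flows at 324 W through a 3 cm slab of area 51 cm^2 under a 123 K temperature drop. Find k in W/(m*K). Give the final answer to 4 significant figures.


k = Q*L / (A*dT)
L = 0.03 m, A = 5.1e-03 m^2
k = 324 * 0.03 / (5.1e-03 * 123)
k = 15.49 W/(m*K)


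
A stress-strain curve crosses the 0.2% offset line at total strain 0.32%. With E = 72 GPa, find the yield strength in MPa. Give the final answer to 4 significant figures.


Offset strain = 0.002
Elastic strain at yield = total_strain - offset = 3.2e-03 - 0.002 = 1.2e-03
sigma_y = E * elastic_strain = 72000 * 1.2e-03
sigma_y = 86.4 MPa


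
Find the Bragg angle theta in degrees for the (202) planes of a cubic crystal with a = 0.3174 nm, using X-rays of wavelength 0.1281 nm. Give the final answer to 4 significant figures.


d = a / sqrt(h^2+k^2+l^2)
d = 0.3174 / sqrt(8) = 0.112218 nm
lambda = 2*d*sin(theta)  =>  sin(theta) = lambda / (2*d)
sin(theta) = 0.1281 / (2 * 0.112218) = 0.570765
theta = 34.8 deg


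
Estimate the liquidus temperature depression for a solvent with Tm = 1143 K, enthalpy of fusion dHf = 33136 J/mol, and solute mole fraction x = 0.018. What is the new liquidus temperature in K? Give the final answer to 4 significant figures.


dT = R*Tm^2*x / dHf
dT = 8.314 * 1143^2 * 0.018 / 33136
dT = 5.90031 K
T_new = 1143 - 5.90031 = 1137 K


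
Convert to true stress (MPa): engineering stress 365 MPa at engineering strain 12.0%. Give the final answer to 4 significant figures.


sigma_true = sigma_eng * (1 + epsilon_eng)
sigma_true = 365 * (1 + 0.12)
sigma_true = 408.8 MPa


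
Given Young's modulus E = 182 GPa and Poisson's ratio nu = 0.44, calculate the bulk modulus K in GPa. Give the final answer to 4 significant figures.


K = E / (3*(1-2*nu))
K = 182 / (3*(1-2*0.44))
K = 505.6 GPa


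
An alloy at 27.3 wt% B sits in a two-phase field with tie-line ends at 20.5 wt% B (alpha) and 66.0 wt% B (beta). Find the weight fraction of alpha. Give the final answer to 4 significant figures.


f_alpha = (C_beta - C0) / (C_beta - C_alpha)
f_alpha = (66.0 - 27.3) / (66.0 - 20.5)
f_alpha = 0.8505


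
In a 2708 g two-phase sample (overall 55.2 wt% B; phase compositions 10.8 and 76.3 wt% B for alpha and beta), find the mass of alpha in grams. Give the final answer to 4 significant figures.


f_alpha = (C_beta - C0) / (C_beta - C_alpha)
f_alpha = (76.3 - 55.2) / (76.3 - 10.8) = 0.322137
m_alpha = f_alpha * m_total = 0.322137 * 2708 = 872.3 g


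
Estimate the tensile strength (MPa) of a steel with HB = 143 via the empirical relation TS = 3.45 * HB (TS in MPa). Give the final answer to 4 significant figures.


TS (MPa) = 3.45 * HB
TS = 3.45 * 143
TS = 493.4 MPa


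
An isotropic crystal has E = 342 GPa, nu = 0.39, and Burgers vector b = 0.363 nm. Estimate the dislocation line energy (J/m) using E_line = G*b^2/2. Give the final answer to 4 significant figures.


Step 1: G = E / (2*(1+nu))
G = 342 / (2*(1+0.39)) = 123.022 GPa = 1.23022e+11 Pa
Step 2: E_line = G*b^2/2
b = 0.363 nm = 3.63e-10 m
E_line = 0.5 * 1.23022e+11 * (3.63e-10)^2 = 8.105e-09 J/m


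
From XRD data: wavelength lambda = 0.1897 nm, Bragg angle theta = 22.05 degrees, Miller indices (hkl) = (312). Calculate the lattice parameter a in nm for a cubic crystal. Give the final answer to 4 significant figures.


d = lambda / (2*sin(theta))
d = 0.1897 / (2*sin(22.05 deg))
d = 0.252653 nm
a = d * sqrt(h^2+k^2+l^2) = 0.252653 * sqrt(14)
a = 0.9453 nm


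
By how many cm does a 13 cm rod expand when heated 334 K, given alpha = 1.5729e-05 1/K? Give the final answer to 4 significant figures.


dL = L0 * alpha * dT
dL = 13 * 1.5729e-05 * 334
dL = 0.0683 cm


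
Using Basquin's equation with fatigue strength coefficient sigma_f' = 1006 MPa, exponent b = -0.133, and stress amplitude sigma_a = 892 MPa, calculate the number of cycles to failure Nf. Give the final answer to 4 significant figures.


sigma_a = sigma_f' * (2*Nf)^b
2*Nf = (sigma_a / sigma_f')^(1/b)
2*Nf = (892 / 1006)^(1/-0.133)
2*Nf = 2.47019
Nf = 1.235 cycles


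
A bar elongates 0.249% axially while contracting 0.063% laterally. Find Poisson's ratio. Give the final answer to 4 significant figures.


nu = -epsilon_lat / epsilon_axial
Lateral strain is contraction (negative), so using magnitudes:
nu = 0.063 / 0.249
nu = 0.253


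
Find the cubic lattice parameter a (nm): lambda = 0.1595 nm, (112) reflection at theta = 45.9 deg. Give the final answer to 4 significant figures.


d = lambda / (2*sin(theta))
d = 0.1595 / (2*sin(45.9 deg))
d = 0.111053 nm
a = d * sqrt(h^2+k^2+l^2) = 0.111053 * sqrt(6)
a = 0.272 nm


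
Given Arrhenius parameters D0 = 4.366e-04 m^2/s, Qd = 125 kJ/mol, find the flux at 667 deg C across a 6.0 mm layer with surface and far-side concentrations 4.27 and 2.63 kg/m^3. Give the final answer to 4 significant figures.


Step 1: D = D0 * exp(-Qd/(R*T))
T = 667 + 273.15 = 940.15 K
D = 4.366e-04 * exp(-125e3 / (8.314 * 940.15)) = 4.95274e-11 m^2/s
Step 2: J = D * (C1 - C2) / dx
J = 4.95274e-11 * (4.27 - 2.63) / 6e-03
J = 1.354e-08 kg/(m^2*s)


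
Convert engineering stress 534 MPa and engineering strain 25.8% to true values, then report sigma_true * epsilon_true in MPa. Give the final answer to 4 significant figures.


sigma_true = sigma_eng * (1 + epsilon_eng)
sigma_true = 534 * (1 + 0.258) = 671.772 MPa
epsilon_true = ln(1 + epsilon_eng)
epsilon_true = ln(1 + 0.258) = 0.229523
sigma_true * epsilon_true = 671.772 * 0.229523 = 154.2 MPa


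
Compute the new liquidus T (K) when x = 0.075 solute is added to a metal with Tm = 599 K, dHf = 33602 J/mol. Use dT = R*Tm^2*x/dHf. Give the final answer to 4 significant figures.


dT = R*Tm^2*x / dHf
dT = 8.314 * 599^2 * 0.075 / 33602
dT = 6.65825 K
T_new = 599 - 6.65825 = 592.3 K


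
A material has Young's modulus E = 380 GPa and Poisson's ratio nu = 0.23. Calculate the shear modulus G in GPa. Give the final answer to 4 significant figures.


G = E / (2*(1+nu))
G = 380 / (2*(1+0.23))
G = 154.5 GPa


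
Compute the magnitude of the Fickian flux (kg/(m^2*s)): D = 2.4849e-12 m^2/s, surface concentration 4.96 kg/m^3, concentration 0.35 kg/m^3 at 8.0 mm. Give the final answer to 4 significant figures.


J = -D * (dC/dx) = D * (C1 - C2) / dx
J = 2.4849e-12 * (4.96 - 0.35) / 8e-03
J = 1.432e-09 kg/(m^2*s)


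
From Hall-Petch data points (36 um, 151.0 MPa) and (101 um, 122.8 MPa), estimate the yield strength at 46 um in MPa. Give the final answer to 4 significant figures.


sigma_y = sigma0 + k / sqrt(d)
1/sqrt(d1) = 1/sqrt(3.6e-05) = 166.667;  1/sqrt(d2) = 99.5037
k = (sigma1 - sigma2) / (1/sqrt(d1) - 1/sqrt(d2)) = (151.0 - 122.8) / (166.667 - 99.5037) = 0.419874 MPa*m^0.5
sigma0 = sigma1 - k/sqrt(d1) = 151.0 - 0.419874*166.667 = 81.0209 MPa
sigma_y(d3) = 81.0209 + 0.419874 / sqrt(4.6e-05) = 142.9 MPa


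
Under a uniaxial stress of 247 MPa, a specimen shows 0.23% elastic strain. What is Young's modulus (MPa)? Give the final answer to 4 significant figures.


E = sigma / epsilon
epsilon = 0.23% = 2.3e-03
E = 247 / 2.3e-03
E = 107400 MPa


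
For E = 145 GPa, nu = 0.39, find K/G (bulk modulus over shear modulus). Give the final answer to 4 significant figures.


G = E / (2*(1+nu))
G = 145 / (2*(1+0.39)) = 52.1583 GPa
K = E / (3*(1-2*nu))
K = 145 / (3*(1-2*0.39)) = 219.697 GPa
K/G = 219.697 / 52.1583 = 4.212


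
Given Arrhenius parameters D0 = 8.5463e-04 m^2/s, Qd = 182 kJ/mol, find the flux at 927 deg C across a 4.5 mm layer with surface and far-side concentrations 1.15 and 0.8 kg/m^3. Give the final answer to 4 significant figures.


Step 1: D = D0 * exp(-Qd/(R*T))
T = 927 + 273.15 = 1200.15 K
D = 8.5463e-04 * exp(-182e3 / (8.314 * 1200.15)) = 1.02383e-11 m^2/s
Step 2: J = D * (C1 - C2) / dx
J = 1.02383e-11 * (1.15 - 0.8) / 4.5e-03
J = 7.963e-10 kg/(m^2*s)


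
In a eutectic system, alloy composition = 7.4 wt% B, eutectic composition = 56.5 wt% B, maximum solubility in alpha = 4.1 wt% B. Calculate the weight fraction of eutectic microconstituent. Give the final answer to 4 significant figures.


f_primary = (C_e - C0) / (C_e - C_alpha_max)
f_primary = (56.5 - 7.4) / (56.5 - 4.1)
f_primary = 0.937023
f_eutectic = 1 - 0.937023 = 0.06298


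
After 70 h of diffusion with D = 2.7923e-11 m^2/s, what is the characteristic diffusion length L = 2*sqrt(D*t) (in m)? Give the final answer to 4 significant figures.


t = 70 hr = 252000 s
Diffusion length = 2*sqrt(D*t)
= 2*sqrt(2.7923e-11 * 252000)
= 5.305e-03 m


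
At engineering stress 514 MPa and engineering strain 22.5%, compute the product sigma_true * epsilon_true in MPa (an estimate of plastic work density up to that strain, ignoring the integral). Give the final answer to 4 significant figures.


sigma_true = sigma_eng * (1 + epsilon_eng)
sigma_true = 514 * (1 + 0.225) = 629.65 MPa
epsilon_true = ln(1 + epsilon_eng)
epsilon_true = ln(1 + 0.225) = 0.202941
sigma_true * epsilon_true = 629.65 * 0.202941 = 127.8 MPa


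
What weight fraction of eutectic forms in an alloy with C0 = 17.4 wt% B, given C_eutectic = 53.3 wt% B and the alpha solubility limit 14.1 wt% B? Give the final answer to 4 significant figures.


f_primary = (C_e - C0) / (C_e - C_alpha_max)
f_primary = (53.3 - 17.4) / (53.3 - 14.1)
f_primary = 0.915816
f_eutectic = 1 - 0.915816 = 0.08418


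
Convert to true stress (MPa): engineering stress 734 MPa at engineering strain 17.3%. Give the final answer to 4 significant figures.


sigma_true = sigma_eng * (1 + epsilon_eng)
sigma_true = 734 * (1 + 0.173)
sigma_true = 861 MPa


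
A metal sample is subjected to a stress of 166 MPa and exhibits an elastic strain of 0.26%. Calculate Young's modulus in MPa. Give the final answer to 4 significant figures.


E = sigma / epsilon
epsilon = 0.26% = 2.6e-03
E = 166 / 2.6e-03
E = 63850 MPa


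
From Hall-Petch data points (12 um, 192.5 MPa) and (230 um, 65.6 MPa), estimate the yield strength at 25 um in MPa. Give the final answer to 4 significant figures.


sigma_y = sigma0 + k / sqrt(d)
1/sqrt(d1) = 1/sqrt(1.2e-05) = 288.675;  1/sqrt(d2) = 65.938
k = (sigma1 - sigma2) / (1/sqrt(d1) - 1/sqrt(d2)) = (192.5 - 65.6) / (288.675 - 65.938) = 0.56973 MPa*m^0.5
sigma0 = sigma1 - k/sqrt(d1) = 192.5 - 0.56973*288.675 = 28.0331 MPa
sigma_y(d3) = 28.0331 + 0.56973 / sqrt(2.5e-05) = 142 MPa


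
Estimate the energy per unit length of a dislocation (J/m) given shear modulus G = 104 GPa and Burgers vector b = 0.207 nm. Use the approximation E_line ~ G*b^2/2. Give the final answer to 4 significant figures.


E = G*b^2/2
b = 0.207 nm = 2.07e-10 m
G = 104 GPa = 1.04e+11 Pa
E = 0.5 * 1.04e+11 * (2.07e-10)^2
E = 2.228e-09 J/m


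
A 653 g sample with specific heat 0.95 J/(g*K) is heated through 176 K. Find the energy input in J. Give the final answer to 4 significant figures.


Q = m * cp * dT
Q = 653 * 0.95 * 176
Q = 109200 J


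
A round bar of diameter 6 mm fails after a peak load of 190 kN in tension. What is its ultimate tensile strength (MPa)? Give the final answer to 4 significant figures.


A0 = pi*(d/2)^2 = pi*(6/2)^2 = 28.2743 mm^2
UTS = F_max / A0 = 190*1000 / 28.2743
UTS = 6720 MPa


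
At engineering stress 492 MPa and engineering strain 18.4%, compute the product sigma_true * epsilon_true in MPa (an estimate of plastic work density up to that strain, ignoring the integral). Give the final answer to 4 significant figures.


sigma_true = sigma_eng * (1 + epsilon_eng)
sigma_true = 492 * (1 + 0.184) = 582.528 MPa
epsilon_true = ln(1 + epsilon_eng)
epsilon_true = ln(1 + 0.184) = 0.168899
sigma_true * epsilon_true = 582.528 * 0.168899 = 98.39 MPa


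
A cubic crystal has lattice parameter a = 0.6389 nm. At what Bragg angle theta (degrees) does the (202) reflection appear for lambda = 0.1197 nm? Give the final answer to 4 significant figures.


d = a / sqrt(h^2+k^2+l^2)
d = 0.6389 / sqrt(8) = 0.225885 nm
lambda = 2*d*sin(theta)  =>  sin(theta) = lambda / (2*d)
sin(theta) = 0.1197 / (2 * 0.225885) = 0.264958
theta = 15.36 deg


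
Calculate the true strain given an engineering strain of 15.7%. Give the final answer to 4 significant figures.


epsilon_true = ln(1 + epsilon_eng)
epsilon_true = ln(1 + 0.157)
epsilon_true = 0.1458
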